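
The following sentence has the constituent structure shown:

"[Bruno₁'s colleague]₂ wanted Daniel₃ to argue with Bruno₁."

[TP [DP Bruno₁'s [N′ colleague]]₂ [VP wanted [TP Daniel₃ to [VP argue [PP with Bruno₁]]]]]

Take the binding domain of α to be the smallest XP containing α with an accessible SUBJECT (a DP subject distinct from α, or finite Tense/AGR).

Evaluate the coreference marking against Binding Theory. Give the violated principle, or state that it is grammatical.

grammatical

The two coindexed NPs are *Bruno₁* and *Bruno₁*.
*Bruno₁* is an R-expression; no coindexed NP c-commands it, so Principle C holds.
*Bruno₁* is an R-expression; *Bruno₁* does not c-command it, and no other NP shares its index, so Principle C is satisfied.
All principles are respected.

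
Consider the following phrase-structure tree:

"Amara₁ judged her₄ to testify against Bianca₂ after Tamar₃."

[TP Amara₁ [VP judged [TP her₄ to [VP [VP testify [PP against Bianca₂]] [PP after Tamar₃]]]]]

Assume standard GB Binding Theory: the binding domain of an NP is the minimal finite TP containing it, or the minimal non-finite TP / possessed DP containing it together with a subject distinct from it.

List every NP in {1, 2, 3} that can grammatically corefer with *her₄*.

*her* is a pronoun, so Principle B applies: it must be free in its binding domain.
Binding domain of *her₄*: the matrix TP, whose subject is Amara₁.
*Amara₁* c-commands the pronoun within its binding domain → coindexation would violate Principle B.
*Bianca₂*: the pronoun c-commands this R-expression → coindexation would violate Principle C on *Bianca₂*.
*Tamar₃*: the pronoun c-commands this R-expression → coindexation would violate Principle C on *Tamar₃*.

none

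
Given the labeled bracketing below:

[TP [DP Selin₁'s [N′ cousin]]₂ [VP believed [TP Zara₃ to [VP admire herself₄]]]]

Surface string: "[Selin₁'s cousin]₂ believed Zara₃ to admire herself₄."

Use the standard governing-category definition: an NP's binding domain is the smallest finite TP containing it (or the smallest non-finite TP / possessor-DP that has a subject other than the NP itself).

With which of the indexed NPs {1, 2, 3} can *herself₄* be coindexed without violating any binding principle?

{3}

*herself* is an anaphor, so Principle A applies: it must be bound in its binding domain.
Binding domain of *herself₄*: the embedded TP, whose subject is Zara₃.
*Selin₁* does not c-command the anaphor → cannot bind it.
*[Selin₁'s cousin]₂* c-commands the anaphor but is outside its binding domain → cannot satisfy Principle A.
*Zara₃* c-commands the anaphor within its binding domain → licit binder.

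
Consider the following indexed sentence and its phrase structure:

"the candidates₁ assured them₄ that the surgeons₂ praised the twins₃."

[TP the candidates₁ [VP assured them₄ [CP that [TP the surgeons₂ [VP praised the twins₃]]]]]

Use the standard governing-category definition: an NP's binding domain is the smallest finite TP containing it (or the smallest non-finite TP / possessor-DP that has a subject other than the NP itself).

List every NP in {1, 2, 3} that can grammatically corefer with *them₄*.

none

*them* is a pronoun, so Principle B applies: it must be free in its binding domain.
Binding domain of *them₄*: the matrix TP, whose subject is the candidates₁.
*the candidates₁* c-commands the pronoun within its binding domain → coindexation would violate Principle B.
*the surgeons₂*: the pronoun c-commands this R-expression → coindexation would violate Principle C on *the surgeons₂*.
*the twins₃*: the pronoun c-commands this R-expression → coindexation would violate Principle C on *the twins₃*.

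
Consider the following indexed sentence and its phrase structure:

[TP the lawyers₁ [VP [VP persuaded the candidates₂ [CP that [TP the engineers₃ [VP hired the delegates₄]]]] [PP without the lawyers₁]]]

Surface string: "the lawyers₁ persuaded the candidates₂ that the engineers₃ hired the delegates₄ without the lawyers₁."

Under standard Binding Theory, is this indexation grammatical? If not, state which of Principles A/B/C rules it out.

The two coindexed NPs are *the lawyers₁* (the higher occurrence) and *the lawyers₁* (the lower occurrence).
*the lawyers₁* (the lower occurrence) is an R-expression. Principle C requires it to be free everywhere.
*the lawyers₁* (the higher occurrence) c-commands it and carries the same index.
The R-expression is bound → Principle C violation.

Principle C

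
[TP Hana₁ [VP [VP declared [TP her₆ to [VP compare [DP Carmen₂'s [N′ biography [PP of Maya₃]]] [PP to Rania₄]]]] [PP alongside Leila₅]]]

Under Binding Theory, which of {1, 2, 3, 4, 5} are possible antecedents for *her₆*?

{5}

*her* is a pronoun, so Principle B applies: it must be free in its binding domain.
Binding domain of *her₆*: the matrix TP, whose subject is Hana₁.
*Hana₁* c-commands the pronoun within its binding domain → coindexation would violate Principle B.
*Carmen₂*: the pronoun c-commands this R-expression → coindexation would violate Principle C on *Carmen₂*.
*Maya₃*: the pronoun c-commands this R-expression → coindexation would violate Principle C on *Maya₃*.
*Rania₄*: the pronoun c-commands this R-expression → coindexation would violate Principle C on *Rania₄*.
*Leila₅* and the pronoun do not c-command one another → neither Principle B nor Principle C is at stake; coindexation permitted.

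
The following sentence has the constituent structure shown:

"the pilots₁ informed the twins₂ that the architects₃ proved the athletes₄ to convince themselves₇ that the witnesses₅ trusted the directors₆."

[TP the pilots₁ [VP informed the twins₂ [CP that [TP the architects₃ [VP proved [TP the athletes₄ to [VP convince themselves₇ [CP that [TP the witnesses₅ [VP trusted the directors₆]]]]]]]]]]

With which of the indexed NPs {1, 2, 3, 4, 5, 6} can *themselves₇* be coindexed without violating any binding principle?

*themselves* is an anaphor, so Principle A applies: it must be bound in its binding domain.
Binding domain of *themselves₇*: the embedded TP, whose subject is the athletes₄.
*the pilots₁* c-commands the anaphor but is outside its binding domain → cannot satisfy Principle A.
*the twins₂* c-commands the anaphor but is outside its binding domain → cannot satisfy Principle A.
*the architects₃* c-commands the anaphor but is outside its binding domain → cannot satisfy Principle A.
*the athletes₄* c-commands the anaphor within its binding domain → licit binder.
*the witnesses₅* does not c-command the anaphor → cannot bind it.
*the directors₆* does not c-command the anaphor → cannot bind it.

{4}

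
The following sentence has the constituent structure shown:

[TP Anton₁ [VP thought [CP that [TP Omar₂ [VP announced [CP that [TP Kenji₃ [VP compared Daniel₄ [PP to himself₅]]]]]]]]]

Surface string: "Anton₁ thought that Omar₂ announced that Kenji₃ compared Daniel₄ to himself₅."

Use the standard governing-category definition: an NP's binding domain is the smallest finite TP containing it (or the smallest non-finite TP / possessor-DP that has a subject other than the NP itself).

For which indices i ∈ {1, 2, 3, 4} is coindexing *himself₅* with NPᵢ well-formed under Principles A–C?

*himself* is an anaphor, so Principle A applies: it must be bound in its binding domain.
Binding domain of *himself₅*: the embedded TP, whose subject is Kenji₃.
*Anton₁* c-commands the anaphor but is outside its binding domain → cannot satisfy Principle A.
*Omar₂* c-commands the anaphor but is outside its binding domain → cannot satisfy Principle A.
*Kenji₃* c-commands the anaphor within its binding domain → licit binder.
*Daniel₄* c-commands the anaphor within its binding domain → licit binder.

{3, 4}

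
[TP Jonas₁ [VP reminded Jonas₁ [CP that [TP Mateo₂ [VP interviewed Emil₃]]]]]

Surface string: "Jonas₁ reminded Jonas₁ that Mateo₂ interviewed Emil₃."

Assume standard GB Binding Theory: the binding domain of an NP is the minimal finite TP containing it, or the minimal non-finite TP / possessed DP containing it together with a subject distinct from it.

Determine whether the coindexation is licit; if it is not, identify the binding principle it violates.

The two coindexed NPs are *Jonas₁* (the higher occurrence) and *Jonas₁* (the lower occurrence).
*Jonas₁* (the lower occurrence) is an R-expression. Principle C requires it to be free everywhere.
*Jonas₁* (the higher occurrence) c-commands it and carries the same index.
The R-expression is bound → Principle C violation.

Principle C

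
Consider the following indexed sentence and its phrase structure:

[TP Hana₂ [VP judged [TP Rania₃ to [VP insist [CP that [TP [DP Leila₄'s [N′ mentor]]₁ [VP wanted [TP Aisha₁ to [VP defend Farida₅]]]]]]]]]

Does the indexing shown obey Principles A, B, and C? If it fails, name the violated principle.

Principle C

The two coindexed NPs are *[Leila₄'s mentor]₁* and *Aisha₁*.
*Aisha₁* is an R-expression. Principle C requires it to be free everywhere.
*[Leila₄'s mentor]₁* c-commands it and carries the same index.
The R-expression is bound → Principle C violation.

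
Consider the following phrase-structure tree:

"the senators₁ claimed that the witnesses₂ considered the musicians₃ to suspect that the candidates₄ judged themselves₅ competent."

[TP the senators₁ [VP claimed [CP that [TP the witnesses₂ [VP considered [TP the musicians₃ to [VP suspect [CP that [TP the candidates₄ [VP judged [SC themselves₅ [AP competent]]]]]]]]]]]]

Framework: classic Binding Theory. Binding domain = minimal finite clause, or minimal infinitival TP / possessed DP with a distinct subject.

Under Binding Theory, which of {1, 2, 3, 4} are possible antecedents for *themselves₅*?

*themselves* is an anaphor, so Principle A applies: it must be bound in its binding domain.
Binding domain of *themselves₅*: the embedded TP, whose subject is the candidates₄.
*the senators₁* c-commands the anaphor but is outside its binding domain → cannot satisfy Principle A.
*the witnesses₂* c-commands the anaphor but is outside its binding domain → cannot satisfy Principle A.
*the musicians₃* c-commands the anaphor but is outside its binding domain → cannot satisfy Principle A.
*the candidates₄* c-commands the anaphor within its binding domain → licit binder.

{4}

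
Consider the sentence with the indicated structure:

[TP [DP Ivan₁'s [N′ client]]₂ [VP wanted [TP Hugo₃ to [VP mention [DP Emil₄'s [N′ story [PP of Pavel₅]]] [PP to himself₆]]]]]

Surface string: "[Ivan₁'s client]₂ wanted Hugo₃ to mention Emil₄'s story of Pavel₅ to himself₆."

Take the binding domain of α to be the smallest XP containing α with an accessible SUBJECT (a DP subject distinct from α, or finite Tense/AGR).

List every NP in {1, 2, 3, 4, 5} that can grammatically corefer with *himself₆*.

*himself* is an anaphor, so Principle A applies: it must be bound in its binding domain.
Binding domain of *himself₆*: the embedded TP, whose subject is Hugo₃.
*Ivan₁* does not c-command the anaphor → cannot bind it.
*[Ivan₁'s client]₂* c-commands the anaphor but is outside its binding domain → cannot satisfy Principle A.
*Hugo₃* c-commands the anaphor within its binding domain → licit binder.
*Emil₄* does not c-command the anaphor → cannot bind it.
*Pavel₅* does not c-command the anaphor → cannot bind it.

{3}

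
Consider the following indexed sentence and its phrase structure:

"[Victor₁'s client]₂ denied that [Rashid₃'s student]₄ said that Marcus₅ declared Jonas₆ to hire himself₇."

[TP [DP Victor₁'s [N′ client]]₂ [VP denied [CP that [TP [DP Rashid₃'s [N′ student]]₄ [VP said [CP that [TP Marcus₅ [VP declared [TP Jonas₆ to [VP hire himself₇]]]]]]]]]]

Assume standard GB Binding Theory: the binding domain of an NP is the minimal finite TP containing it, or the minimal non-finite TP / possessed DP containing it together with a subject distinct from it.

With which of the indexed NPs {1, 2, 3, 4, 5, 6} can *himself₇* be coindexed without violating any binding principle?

{6}

*himself* is an anaphor, so Principle A applies: it must be bound in its binding domain.
Binding domain of *himself₇*: the embedded TP, whose subject is Jonas₆.
*Victor₁* does not c-command the anaphor → cannot bind it.
*[Victor₁'s client]₂* c-commands the anaphor but is outside its binding domain → cannot satisfy Principle A.
*Rashid₃* does not c-command the anaphor → cannot bind it.
*[Rashid₃'s student]₄* c-commands the anaphor but is outside its binding domain → cannot satisfy Principle A.
*Marcus₅* c-commands the anaphor but is outside its binding domain → cannot satisfy Principle A.
*Jonas₆* c-commands the anaphor within its binding domain → licit binder.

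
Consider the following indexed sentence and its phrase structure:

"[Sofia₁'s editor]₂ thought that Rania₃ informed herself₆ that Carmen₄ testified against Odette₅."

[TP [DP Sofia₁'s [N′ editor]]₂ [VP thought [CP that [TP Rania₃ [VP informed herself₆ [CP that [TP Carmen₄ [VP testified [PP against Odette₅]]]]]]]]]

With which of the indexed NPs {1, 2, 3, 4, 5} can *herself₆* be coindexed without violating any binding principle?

{3}

*herself* is an anaphor, so Principle A applies: it must be bound in its binding domain.
Binding domain of *herself₆*: the embedded TP, whose subject is Rania₃.
*Sofia₁* does not c-command the anaphor → cannot bind it.
*[Sofia₁'s editor]₂* c-commands the anaphor but is outside its binding domain → cannot satisfy Principle A.
*Rania₃* c-commands the anaphor within its binding domain → licit binder.
*Carmen₄* does not c-command the anaphor → cannot bind it.
*Odette₅* does not c-command the anaphor → cannot bind it.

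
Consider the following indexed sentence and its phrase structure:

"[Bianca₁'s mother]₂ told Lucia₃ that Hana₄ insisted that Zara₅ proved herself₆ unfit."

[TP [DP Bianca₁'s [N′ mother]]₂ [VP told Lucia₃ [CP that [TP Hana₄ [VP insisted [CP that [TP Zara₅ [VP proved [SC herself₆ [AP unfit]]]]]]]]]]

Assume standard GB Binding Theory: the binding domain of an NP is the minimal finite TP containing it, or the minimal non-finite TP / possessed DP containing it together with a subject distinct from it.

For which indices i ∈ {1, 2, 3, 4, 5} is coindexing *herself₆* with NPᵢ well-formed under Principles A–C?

*herself* is an anaphor, so Principle A applies: it must be bound in its binding domain.
Binding domain of *herself₆*: the embedded TP, whose subject is Zara₅.
*Bianca₁* does not c-command the anaphor → cannot bind it.
*[Bianca₁'s mother]₂* c-commands the anaphor but is outside its binding domain → cannot satisfy Principle A.
*Lucia₃* c-commands the anaphor but is outside its binding domain → cannot satisfy Principle A.
*Hana₄* c-commands the anaphor but is outside its binding domain → cannot satisfy Principle A.
*Zara₅* c-commands the anaphor within its binding domain → licit binder.

{5}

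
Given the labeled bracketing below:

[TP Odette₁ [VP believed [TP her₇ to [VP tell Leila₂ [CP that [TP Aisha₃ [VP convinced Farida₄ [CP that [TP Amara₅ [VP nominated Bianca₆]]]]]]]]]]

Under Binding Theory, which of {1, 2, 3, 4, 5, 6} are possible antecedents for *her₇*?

*her* is a pronoun, so Principle B applies: it must be free in its binding domain.
Binding domain of *her₇*: the matrix TP, whose subject is Odette₁.
*Odette₁* c-commands the pronoun within its binding domain → coindexation would violate Principle B.
*Leila₂*: the pronoun c-commands this R-expression → coindexation would violate Principle C on *Leila₂*.
*Aisha₃*: the pronoun c-commands this R-expression → coindexation would violate Principle C on *Aisha₃*.
*Farida₄*: the pronoun c-commands this R-expression → coindexation would violate Principle C on *Farida₄*.
*Amara₅*: the pronoun c-commands this R-expression → coindexation would violate Principle C on *Amara₅*.
*Bianca₆*: the pronoun c-commands this R-expression → coindexation would violate Principle C on *Bianca₆*.

none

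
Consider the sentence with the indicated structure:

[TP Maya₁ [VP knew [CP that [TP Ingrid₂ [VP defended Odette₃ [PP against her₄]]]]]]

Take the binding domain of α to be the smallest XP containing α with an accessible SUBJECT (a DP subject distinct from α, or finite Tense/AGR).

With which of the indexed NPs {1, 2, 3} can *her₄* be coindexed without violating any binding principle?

{1}

*her* is a pronoun, so Principle B applies: it must be free in its binding domain.
Binding domain of *her₄*: the embedded TP, whose subject is Ingrid₂.
*Maya₁* c-commands the pronoun but from outside its binding domain, and is not c-commanded by it → coindexation permitted.
*Ingrid₂* c-commands the pronoun within its binding domain → coindexation would violate Principle B.
*Odette₃* c-commands the pronoun within its binding domain → coindexation would violate Principle B.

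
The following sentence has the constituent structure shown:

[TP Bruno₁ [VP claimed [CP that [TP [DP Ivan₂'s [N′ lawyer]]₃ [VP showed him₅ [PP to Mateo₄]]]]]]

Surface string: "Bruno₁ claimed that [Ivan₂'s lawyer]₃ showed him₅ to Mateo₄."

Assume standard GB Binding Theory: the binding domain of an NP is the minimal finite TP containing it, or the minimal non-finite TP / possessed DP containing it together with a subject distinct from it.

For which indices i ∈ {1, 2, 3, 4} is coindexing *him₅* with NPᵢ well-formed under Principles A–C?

{1, 2}

*him* is a pronoun, so Principle B applies: it must be free in its binding domain.
Binding domain of *him₅*: the embedded TP, whose subject is [Ivan₂'s lawyer]₃.
*Bruno₁* c-commands the pronoun but from outside its binding domain, and is not c-commanded by it → coindexation permitted.
*Ivan₂* and the pronoun do not c-command one another → neither Principle B nor Principle C is at stake; coindexation permitted.
*[Ivan₂'s lawyer]₃* c-commands the pronoun within its binding domain → coindexation would violate Principle B.
*Mateo₄*: the pronoun c-commands this R-expression → coindexation would violate Principle C on *Mateo₄*.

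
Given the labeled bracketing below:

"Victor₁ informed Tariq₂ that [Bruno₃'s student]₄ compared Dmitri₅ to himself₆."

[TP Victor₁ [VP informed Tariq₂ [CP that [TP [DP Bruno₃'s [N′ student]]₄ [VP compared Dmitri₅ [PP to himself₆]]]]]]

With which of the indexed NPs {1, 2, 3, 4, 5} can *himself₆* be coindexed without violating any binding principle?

{4, 5}

*himself* is an anaphor, so Principle A applies: it must be bound in its binding domain.
Binding domain of *himself₆*: the embedded TP, whose subject is [Bruno₃'s student]₄.
*Victor₁* c-commands the anaphor but is outside its binding domain → cannot satisfy Principle A.
*Tariq₂* c-commands the anaphor but is outside its binding domain → cannot satisfy Principle A.
*Bruno₃* does not c-command the anaphor → cannot bind it.
*[Bruno₃'s student]₄* c-commands the anaphor within its binding domain → licit binder.
*Dmitri₅* c-commands the anaphor within its binding domain → licit binder.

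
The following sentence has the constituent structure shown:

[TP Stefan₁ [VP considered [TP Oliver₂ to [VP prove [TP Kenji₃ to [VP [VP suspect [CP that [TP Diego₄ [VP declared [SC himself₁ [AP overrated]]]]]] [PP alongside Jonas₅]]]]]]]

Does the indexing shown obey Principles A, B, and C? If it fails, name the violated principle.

The two coindexed NPs are *Stefan₁* and *himself₁*.
*himself₁* is an anaphor. Principle A requires it to be bound within its binding domain — the embedded TP, whose subject is Diego₄.
Within that domain it is c-commanded by *Diego₄*, which does not share its index.
*Stefan₁* does c-command the anaphor, but from outside its binding domain.
The anaphor is unbound in its domain → Principle A violation.

Principle A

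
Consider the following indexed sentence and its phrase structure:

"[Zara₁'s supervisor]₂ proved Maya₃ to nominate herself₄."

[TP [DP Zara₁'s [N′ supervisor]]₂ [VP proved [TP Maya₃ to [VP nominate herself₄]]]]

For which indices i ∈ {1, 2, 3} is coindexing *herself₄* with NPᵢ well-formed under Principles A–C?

{3}

*herself* is an anaphor, so Principle A applies: it must be bound in its binding domain.
Binding domain of *herself₄*: the embedded TP, whose subject is Maya₃.
*Zara₁* does not c-command the anaphor → cannot bind it.
*[Zara₁'s supervisor]₂* c-commands the anaphor but is outside its binding domain → cannot satisfy Principle A.
*Maya₃* c-commands the anaphor within its binding domain → licit binder.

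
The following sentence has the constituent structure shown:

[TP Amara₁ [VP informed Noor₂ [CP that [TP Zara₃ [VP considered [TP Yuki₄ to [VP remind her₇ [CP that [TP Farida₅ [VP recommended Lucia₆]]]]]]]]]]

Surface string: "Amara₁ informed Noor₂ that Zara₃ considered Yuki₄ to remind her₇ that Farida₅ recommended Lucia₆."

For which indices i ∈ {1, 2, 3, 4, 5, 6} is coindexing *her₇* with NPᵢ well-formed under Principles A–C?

*her* is a pronoun, so Principle B applies: it must be free in its binding domain.
Binding domain of *her₇*: the embedded TP, whose subject is Yuki₄.
*Amara₁* c-commands the pronoun but from outside its binding domain, and is not c-commanded by it → coindexation permitted.
*Noor₂* c-commands the pronoun but from outside its binding domain, and is not c-commanded by it → coindexation permitted.
*Zara₃* c-commands the pronoun but from outside its binding domain, and is not c-commanded by it → coindexation permitted.
*Yuki₄* c-commands the pronoun within its binding domain → coindexation would violate Principle B.
*Farida₅*: the pronoun c-commands this R-expression → coindexation would violate Principle C on *Farida₅*.
*Lucia₆*: the pronoun c-commands this R-expression → coindexation would violate Principle C on *Lucia₆*.

{1, 2, 3}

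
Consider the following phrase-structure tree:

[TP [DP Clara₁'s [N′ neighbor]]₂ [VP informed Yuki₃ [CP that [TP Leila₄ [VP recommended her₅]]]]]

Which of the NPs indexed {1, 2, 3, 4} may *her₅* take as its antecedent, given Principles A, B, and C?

*her* is a pronoun, so Principle B applies: it must be free in its binding domain.
Binding domain of *her₅*: the embedded TP, whose subject is Leila₄.
*Clara₁* and the pronoun do not c-command one another → neither Principle B nor Principle C is at stake; coindexation permitted.
*[Clara₁'s neighbor]₂* c-commands the pronoun but from outside its binding domain, and is not c-commanded by it → coindexation permitted.
*Yuki₃* c-commands the pronoun but from outside its binding domain, and is not c-commanded by it → coindexation permitted.
*Leila₄* c-commands the pronoun within its binding domain → coindexation would violate Principle B.

{1, 2, 3}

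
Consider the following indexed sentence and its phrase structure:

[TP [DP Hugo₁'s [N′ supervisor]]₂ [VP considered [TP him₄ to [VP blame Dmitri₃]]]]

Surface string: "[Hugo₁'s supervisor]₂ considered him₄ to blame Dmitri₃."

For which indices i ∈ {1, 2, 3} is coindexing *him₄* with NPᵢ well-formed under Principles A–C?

{1}

*him* is a pronoun, so Principle B applies: it must be free in its binding domain.
Binding domain of *him₄*: the matrix TP, whose subject is [Hugo₁'s supervisor]₂.
*Hugo₁* and the pronoun do not c-command one another → neither Principle B nor Principle C is at stake; coindexation permitted.
*[Hugo₁'s supervisor]₂* c-commands the pronoun within its binding domain → coindexation would violate Principle B.
*Dmitri₃*: the pronoun c-commands this R-expression → coindexation would violate Principle C on *Dmitri₃*.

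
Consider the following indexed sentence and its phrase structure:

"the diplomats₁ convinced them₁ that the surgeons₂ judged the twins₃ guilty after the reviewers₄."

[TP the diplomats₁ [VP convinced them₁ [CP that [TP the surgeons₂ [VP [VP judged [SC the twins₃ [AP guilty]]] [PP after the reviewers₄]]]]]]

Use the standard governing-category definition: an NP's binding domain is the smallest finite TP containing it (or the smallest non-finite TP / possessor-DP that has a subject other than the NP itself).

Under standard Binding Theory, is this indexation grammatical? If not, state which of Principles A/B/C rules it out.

Principle B

The two coindexed NPs are *the diplomats₁* and *them₁*.
*them₁* is a pronoun. Its binding domain is the matrix TP, whose subject is the diplomats₁.
*the diplomats₁* c-commands it within that domain and carries the same index.
The pronoun is locally bound → Principle B violation.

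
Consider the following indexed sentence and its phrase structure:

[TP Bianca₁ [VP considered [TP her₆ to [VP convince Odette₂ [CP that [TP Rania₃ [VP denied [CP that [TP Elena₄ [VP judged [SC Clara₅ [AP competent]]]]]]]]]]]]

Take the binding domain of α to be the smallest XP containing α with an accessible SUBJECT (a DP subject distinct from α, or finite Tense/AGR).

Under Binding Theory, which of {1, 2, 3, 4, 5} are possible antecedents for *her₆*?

*her* is a pronoun, so Principle B applies: it must be free in its binding domain.
Binding domain of *her₆*: the matrix TP, whose subject is Bianca₁.
*Bianca₁* c-commands the pronoun within its binding domain → coindexation would violate Principle B.
*Odette₂*: the pronoun c-commands this R-expression → coindexation would violate Principle C on *Odette₂*.
*Rania₃*: the pronoun c-commands this R-expression → coindexation would violate Principle C on *Rania₃*.
*Elena₄*: the pronoun c-commands this R-expression → coindexation would violate Principle C on *Elena₄*.
*Clara₅*: the pronoun c-commands this R-expression → coindexation would violate Principle C on *Clara₅*.

none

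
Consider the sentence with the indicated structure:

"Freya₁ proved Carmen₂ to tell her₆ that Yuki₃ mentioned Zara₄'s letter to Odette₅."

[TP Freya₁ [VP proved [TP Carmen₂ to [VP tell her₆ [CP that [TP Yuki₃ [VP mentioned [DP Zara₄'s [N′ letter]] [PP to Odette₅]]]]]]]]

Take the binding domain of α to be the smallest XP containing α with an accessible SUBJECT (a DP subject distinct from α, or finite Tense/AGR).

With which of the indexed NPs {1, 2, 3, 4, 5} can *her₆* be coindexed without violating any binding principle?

*her* is a pronoun, so Principle B applies: it must be free in its binding domain.
Binding domain of *her₆*: the embedded TP, whose subject is Carmen₂.
*Freya₁* c-commands the pronoun but from outside its binding domain, and is not c-commanded by it → coindexation permitted.
*Carmen₂* c-commands the pronoun within its binding domain → coindexation would violate Principle B.
*Yuki₃*: the pronoun c-commands this R-expression → coindexation would violate Principle C on *Yuki₃*.
*Zara₄*: the pronoun c-commands this R-expression → coindexation would violate Principle C on *Zara₄*.
*Odette₅*: the pronoun c-commands this R-expression → coindexation would violate Principle C on *Odette₅*.

{1}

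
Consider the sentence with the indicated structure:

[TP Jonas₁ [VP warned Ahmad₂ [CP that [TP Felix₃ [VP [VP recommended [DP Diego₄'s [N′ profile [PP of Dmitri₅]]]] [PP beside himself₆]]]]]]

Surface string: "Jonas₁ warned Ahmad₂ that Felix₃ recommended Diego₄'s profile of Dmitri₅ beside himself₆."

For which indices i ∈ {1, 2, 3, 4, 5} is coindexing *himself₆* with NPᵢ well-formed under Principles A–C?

*himself* is an anaphor, so Principle A applies: it must be bound in its binding domain.
Binding domain of *himself₆*: the embedded TP, whose subject is Felix₃.
*Jonas₁* c-commands the anaphor but is outside its binding domain → cannot satisfy Principle A.
*Ahmad₂* c-commands the anaphor but is outside its binding domain → cannot satisfy Principle A.
*Felix₃* c-commands the anaphor within its binding domain → licit binder.
*Diego₄* does not c-command the anaphor → cannot bind it.
*Dmitri₅* does not c-command the anaphor → cannot bind it.

{3}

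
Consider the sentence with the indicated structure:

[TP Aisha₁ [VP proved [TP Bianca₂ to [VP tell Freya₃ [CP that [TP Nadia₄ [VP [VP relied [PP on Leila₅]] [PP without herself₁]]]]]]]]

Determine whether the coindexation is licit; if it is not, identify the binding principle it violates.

Principle A

The two coindexed NPs are *Aisha₁* and *herself₁*.
*herself₁* is an anaphor. Principle A requires it to be bound within its binding domain — the embedded TP, whose subject is Nadia₄.
Within that domain it is c-commanded by *Nadia₄*, which does not share its index.
*Aisha₁* does c-command the anaphor, but from outside its binding domain.
The anaphor is unbound in its domain → Principle A violation.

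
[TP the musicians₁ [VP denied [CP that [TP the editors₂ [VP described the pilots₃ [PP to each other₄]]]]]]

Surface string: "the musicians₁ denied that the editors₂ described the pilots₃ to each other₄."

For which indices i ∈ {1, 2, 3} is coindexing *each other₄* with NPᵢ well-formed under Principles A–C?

{2, 3}

*each other* is an anaphor, so Principle A applies: it must be bound in its binding domain.
Binding domain of *each other₄*: the embedded TP, whose subject is the editors₂.
*the musicians₁* c-commands the anaphor but is outside its binding domain → cannot satisfy Principle A.
*the editors₂* c-commands the anaphor within its binding domain → licit binder.
*the pilots₃* c-commands the anaphor within its binding domain → licit binder.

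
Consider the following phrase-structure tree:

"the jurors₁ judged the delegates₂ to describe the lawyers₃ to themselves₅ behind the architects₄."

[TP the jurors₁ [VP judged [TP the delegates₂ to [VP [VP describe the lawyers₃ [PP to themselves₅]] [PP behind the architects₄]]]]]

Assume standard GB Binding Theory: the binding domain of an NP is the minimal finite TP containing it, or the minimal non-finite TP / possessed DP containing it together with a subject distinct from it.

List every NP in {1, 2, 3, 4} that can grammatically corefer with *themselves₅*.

{2, 3}

*themselves* is an anaphor, so Principle A applies: it must be bound in its binding domain.
Binding domain of *themselves₅*: the embedded TP, whose subject is the delegates₂.
*the jurors₁* c-commands the anaphor but is outside its binding domain → cannot satisfy Principle A.
*the delegates₂* c-commands the anaphor within its binding domain → licit binder.
*the lawyers₃* c-commands the anaphor within its binding domain → licit binder.
*the architects₄* does not c-command the anaphor → cannot bind it.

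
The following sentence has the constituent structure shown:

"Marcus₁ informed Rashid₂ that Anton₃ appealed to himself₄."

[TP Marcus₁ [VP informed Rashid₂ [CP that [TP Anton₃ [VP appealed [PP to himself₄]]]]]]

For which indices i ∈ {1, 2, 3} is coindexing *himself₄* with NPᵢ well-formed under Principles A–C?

*himself* is an anaphor, so Principle A applies: it must be bound in its binding domain.
Binding domain of *himself₄*: the embedded TP, whose subject is Anton₃.
*Marcus₁* c-commands the anaphor but is outside its binding domain → cannot satisfy Principle A.
*Rashid₂* c-commands the anaphor but is outside its binding domain → cannot satisfy Principle A.
*Anton₃* c-commands the anaphor within its binding domain → licit binder.

{3}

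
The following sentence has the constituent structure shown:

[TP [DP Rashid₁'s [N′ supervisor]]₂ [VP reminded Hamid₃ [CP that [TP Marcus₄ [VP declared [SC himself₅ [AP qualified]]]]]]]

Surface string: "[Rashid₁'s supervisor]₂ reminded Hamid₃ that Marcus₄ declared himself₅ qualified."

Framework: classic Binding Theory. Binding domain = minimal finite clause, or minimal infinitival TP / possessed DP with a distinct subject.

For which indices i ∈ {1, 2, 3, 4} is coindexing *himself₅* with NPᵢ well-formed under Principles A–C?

{4}

*himself* is an anaphor, so Principle A applies: it must be bound in its binding domain.
Binding domain of *himself₅*: the embedded TP, whose subject is Marcus₄.
*Rashid₁* does not c-command the anaphor → cannot bind it.
*[Rashid₁'s supervisor]₂* c-commands the anaphor but is outside its binding domain → cannot satisfy Principle A.
*Hamid₃* c-commands the anaphor but is outside its binding domain → cannot satisfy Principle A.
*Marcus₄* c-commands the anaphor within its binding domain → licit binder.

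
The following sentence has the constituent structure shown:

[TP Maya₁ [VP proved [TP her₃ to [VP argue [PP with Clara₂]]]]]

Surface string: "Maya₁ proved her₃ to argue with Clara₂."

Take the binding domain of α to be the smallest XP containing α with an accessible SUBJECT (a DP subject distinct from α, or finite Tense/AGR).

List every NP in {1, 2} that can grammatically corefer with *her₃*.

*her* is a pronoun, so Principle B applies: it must be free in its binding domain.
Binding domain of *her₃*: the matrix TP, whose subject is Maya₁.
*Maya₁* c-commands the pronoun within its binding domain → coindexation would violate Principle B.
*Clara₂*: the pronoun c-commands this R-expression → coindexation would violate Principle C on *Clara₂*.

none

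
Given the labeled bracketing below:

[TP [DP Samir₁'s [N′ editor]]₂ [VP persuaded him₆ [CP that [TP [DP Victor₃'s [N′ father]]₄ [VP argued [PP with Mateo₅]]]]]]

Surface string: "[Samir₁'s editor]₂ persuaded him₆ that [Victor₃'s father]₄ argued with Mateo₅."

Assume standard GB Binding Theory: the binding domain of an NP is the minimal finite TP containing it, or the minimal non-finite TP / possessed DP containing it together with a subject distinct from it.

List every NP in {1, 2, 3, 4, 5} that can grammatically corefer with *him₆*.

{1}

*him* is a pronoun, so Principle B applies: it must be free in its binding domain.
Binding domain of *him₆*: the matrix TP, whose subject is [Samir₁'s editor]₂.
*Samir₁* and the pronoun do not c-command one another → neither Principle B nor Principle C is at stake; coindexation permitted.
*[Samir₁'s editor]₂* c-commands the pronoun within its binding domain → coindexation would violate Principle B.
*Victor₃*: the pronoun c-commands this R-expression → coindexation would violate Principle C on *Victor₃*.
*[Victor₃'s father]₄*: the pronoun c-commands this R-expression → coindexation would violate Principle C on *[Victor₃'s father]₄*.
*Mateo₅*: the pronoun c-commands this R-expression → coindexation would violate Principle C on *Mateo₅*.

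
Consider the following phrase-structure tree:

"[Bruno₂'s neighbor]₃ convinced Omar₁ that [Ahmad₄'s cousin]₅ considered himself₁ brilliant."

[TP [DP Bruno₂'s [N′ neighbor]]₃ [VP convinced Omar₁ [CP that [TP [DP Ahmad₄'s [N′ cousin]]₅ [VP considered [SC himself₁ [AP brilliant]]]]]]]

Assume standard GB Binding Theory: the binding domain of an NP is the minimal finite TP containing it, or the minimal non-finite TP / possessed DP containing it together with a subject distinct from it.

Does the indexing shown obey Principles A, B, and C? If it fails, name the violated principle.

The two coindexed NPs are *Omar₁* and *himself₁*.
*himself₁* is an anaphor. Principle A requires it to be bound within its binding domain — the embedded TP, whose subject is [Ahmad₄'s cousin]₅.
Within that domain it is c-commanded by *[Ahmad₄'s cousin]₅*, which does not share its index.
*Omar₁* does c-command the anaphor, but from outside its binding domain.
The anaphor is unbound in its domain → Principle A violation.

Principle A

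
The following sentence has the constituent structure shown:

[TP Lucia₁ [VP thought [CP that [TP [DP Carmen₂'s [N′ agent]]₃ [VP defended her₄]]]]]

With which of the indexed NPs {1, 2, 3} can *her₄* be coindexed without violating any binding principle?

{1, 2}

*her* is a pronoun, so Principle B applies: it must be free in its binding domain.
Binding domain of *her₄*: the embedded TP, whose subject is [Carmen₂'s agent]₃.
*Lucia₁* c-commands the pronoun but from outside its binding domain, and is not c-commanded by it → coindexation permitted.
*Carmen₂* and the pronoun do not c-command one another → neither Principle B nor Principle C is at stake; coindexation permitted.
*[Carmen₂'s agent]₃* c-commands the pronoun within its binding domain → coindexation would violate Principle B.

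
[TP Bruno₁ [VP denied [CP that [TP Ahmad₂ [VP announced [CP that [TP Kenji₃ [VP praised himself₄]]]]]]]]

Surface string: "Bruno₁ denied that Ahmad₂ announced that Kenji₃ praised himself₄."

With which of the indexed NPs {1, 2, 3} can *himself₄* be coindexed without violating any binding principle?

{3}

*himself* is an anaphor, so Principle A applies: it must be bound in its binding domain.
Binding domain of *himself₄*: the embedded TP, whose subject is Kenji₃.
*Bruno₁* c-commands the anaphor but is outside its binding domain → cannot satisfy Principle A.
*Ahmad₂* c-commands the anaphor but is outside its binding domain → cannot satisfy Principle A.
*Kenji₃* c-commands the anaphor within its binding domain → licit binder.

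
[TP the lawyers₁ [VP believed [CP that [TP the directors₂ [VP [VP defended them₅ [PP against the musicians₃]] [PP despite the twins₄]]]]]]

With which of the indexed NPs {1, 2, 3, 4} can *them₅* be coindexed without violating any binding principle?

{1, 4}

*them* is a pronoun, so Principle B applies: it must be free in its binding domain.
Binding domain of *them₅*: the embedded TP, whose subject is the directors₂.
*the lawyers₁* c-commands the pronoun but from outside its binding domain, and is not c-commanded by it → coindexation permitted.
*the directors₂* c-commands the pronoun within its binding domain → coindexation would violate Principle B.
*the musicians₃*: the pronoun c-commands this R-expression → coindexation would violate Principle C on *the musicians₃*.
*the twins₄* and the pronoun do not c-command one another → neither Principle B nor Principle C is at stake; coindexation permitted.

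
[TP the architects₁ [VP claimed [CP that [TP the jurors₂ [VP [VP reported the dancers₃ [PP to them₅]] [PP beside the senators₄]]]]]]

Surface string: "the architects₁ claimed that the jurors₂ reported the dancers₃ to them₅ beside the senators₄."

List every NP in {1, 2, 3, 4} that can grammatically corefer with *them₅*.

*them* is a pronoun, so Principle B applies: it must be free in its binding domain.
Binding domain of *them₅*: the embedded TP, whose subject is the jurors₂.
*the architects₁* c-commands the pronoun but from outside its binding domain, and is not c-commanded by it → coindexation permitted.
*the jurors₂* c-commands the pronoun within its binding domain → coindexation would violate Principle B.
*the dancers₃* c-commands the pronoun within its binding domain → coindexation would violate Principle B.
*the senators₄* and the pronoun do not c-command one another → neither Principle B nor Principle C is at stake; coindexation permitted.

{1, 4}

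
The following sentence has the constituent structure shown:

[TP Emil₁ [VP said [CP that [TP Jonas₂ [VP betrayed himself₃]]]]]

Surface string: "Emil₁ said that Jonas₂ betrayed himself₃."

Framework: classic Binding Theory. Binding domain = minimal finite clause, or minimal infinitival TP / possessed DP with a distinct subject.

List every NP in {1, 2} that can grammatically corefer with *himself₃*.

{2}

*himself* is an anaphor, so Principle A applies: it must be bound in its binding domain.
Binding domain of *himself₃*: the embedded TP, whose subject is Jonas₂.
*Emil₁* c-commands the anaphor but is outside its binding domain → cannot satisfy Principle A.
*Jonas₂* c-commands the anaphor within its binding domain → licit binder.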